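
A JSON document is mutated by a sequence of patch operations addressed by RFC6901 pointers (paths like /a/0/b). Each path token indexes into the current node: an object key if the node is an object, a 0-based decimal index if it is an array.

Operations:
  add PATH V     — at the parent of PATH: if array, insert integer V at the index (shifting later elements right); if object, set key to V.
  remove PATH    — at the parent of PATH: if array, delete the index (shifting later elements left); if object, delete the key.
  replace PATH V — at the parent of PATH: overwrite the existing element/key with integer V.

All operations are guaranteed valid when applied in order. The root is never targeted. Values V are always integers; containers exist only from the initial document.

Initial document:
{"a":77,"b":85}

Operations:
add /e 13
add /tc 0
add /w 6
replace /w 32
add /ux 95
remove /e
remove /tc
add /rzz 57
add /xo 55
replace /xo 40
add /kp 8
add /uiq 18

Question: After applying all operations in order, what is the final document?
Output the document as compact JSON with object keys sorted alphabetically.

After op 1 (add /e 13): {"a":77,"b":85,"e":13}
After op 2 (add /tc 0): {"a":77,"b":85,"e":13,"tc":0}
After op 3 (add /w 6): {"a":77,"b":85,"e":13,"tc":0,"w":6}
After op 4 (replace /w 32): {"a":77,"b":85,"e":13,"tc":0,"w":32}
After op 5 (add /ux 95): {"a":77,"b":85,"e":13,"tc":0,"ux":95,"w":32}
After op 6 (remove /e): {"a":77,"b":85,"tc":0,"ux":95,"w":32}
After op 7 (remove /tc): {"a":77,"b":85,"ux":95,"w":32}
After op 8 (add /rzz 57): {"a":77,"b":85,"rzz":57,"ux":95,"w":32}
After op 9 (add /xo 55): {"a":77,"b":85,"rzz":57,"ux":95,"w":32,"xo":55}
After op 10 (replace /xo 40): {"a":77,"b":85,"rzz":57,"ux":95,"w":32,"xo":40}
After op 11 (add /kp 8): {"a":77,"b":85,"kp":8,"rzz":57,"ux":95,"w":32,"xo":40}
After op 12 (add /uiq 18): {"a":77,"b":85,"kp":8,"rzz":57,"uiq":18,"ux":95,"w":32,"xo":40}

Answer: {"a":77,"b":85,"kp":8,"rzz":57,"uiq":18,"ux":95,"w":32,"xo":40}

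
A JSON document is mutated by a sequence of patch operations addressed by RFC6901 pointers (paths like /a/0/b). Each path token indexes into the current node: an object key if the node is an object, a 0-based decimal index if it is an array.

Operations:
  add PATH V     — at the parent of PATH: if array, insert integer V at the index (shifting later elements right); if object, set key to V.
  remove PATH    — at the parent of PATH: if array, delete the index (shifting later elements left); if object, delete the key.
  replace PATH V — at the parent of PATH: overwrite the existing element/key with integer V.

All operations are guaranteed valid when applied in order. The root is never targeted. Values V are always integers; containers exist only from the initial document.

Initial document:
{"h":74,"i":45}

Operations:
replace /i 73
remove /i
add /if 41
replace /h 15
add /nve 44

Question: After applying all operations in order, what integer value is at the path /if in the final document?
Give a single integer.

Answer: 41

Derivation:
After op 1 (replace /i 73): {"h":74,"i":73}
After op 2 (remove /i): {"h":74}
After op 3 (add /if 41): {"h":74,"if":41}
After op 4 (replace /h 15): {"h":15,"if":41}
After op 5 (add /nve 44): {"h":15,"if":41,"nve":44}
Value at /if: 41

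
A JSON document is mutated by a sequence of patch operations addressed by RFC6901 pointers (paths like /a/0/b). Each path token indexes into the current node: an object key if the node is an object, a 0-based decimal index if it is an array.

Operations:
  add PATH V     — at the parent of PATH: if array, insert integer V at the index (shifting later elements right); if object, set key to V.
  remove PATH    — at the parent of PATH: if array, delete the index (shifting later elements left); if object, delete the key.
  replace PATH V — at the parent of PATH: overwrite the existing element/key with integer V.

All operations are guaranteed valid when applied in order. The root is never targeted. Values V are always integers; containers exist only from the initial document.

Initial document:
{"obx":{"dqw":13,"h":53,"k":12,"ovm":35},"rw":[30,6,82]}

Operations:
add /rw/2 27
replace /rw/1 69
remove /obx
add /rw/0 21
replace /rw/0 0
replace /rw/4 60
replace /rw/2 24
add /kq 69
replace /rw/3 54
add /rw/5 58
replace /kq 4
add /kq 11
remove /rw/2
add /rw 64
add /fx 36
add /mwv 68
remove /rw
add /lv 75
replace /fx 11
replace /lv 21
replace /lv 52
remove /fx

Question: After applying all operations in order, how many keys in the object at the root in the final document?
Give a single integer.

Answer: 3

Derivation:
After op 1 (add /rw/2 27): {"obx":{"dqw":13,"h":53,"k":12,"ovm":35},"rw":[30,6,27,82]}
After op 2 (replace /rw/1 69): {"obx":{"dqw":13,"h":53,"k":12,"ovm":35},"rw":[30,69,27,82]}
After op 3 (remove /obx): {"rw":[30,69,27,82]}
After op 4 (add /rw/0 21): {"rw":[21,30,69,27,82]}
After op 5 (replace /rw/0 0): {"rw":[0,30,69,27,82]}
After op 6 (replace /rw/4 60): {"rw":[0,30,69,27,60]}
After op 7 (replace /rw/2 24): {"rw":[0,30,24,27,60]}
After op 8 (add /kq 69): {"kq":69,"rw":[0,30,24,27,60]}
After op 9 (replace /rw/3 54): {"kq":69,"rw":[0,30,24,54,60]}
After op 10 (add /rw/5 58): {"kq":69,"rw":[0,30,24,54,60,58]}
After op 11 (replace /kq 4): {"kq":4,"rw":[0,30,24,54,60,58]}
After op 12 (add /kq 11): {"kq":11,"rw":[0,30,24,54,60,58]}
After op 13 (remove /rw/2): {"kq":11,"rw":[0,30,54,60,58]}
After op 14 (add /rw 64): {"kq":11,"rw":64}
After op 15 (add /fx 36): {"fx":36,"kq":11,"rw":64}
After op 16 (add /mwv 68): {"fx":36,"kq":11,"mwv":68,"rw":64}
After op 17 (remove /rw): {"fx":36,"kq":11,"mwv":68}
After op 18 (add /lv 75): {"fx":36,"kq":11,"lv":75,"mwv":68}
After op 19 (replace /fx 11): {"fx":11,"kq":11,"lv":75,"mwv":68}
After op 20 (replace /lv 21): {"fx":11,"kq":11,"lv":21,"mwv":68}
After op 21 (replace /lv 52): {"fx":11,"kq":11,"lv":52,"mwv":68}
After op 22 (remove /fx): {"kq":11,"lv":52,"mwv":68}
Size at the root: 3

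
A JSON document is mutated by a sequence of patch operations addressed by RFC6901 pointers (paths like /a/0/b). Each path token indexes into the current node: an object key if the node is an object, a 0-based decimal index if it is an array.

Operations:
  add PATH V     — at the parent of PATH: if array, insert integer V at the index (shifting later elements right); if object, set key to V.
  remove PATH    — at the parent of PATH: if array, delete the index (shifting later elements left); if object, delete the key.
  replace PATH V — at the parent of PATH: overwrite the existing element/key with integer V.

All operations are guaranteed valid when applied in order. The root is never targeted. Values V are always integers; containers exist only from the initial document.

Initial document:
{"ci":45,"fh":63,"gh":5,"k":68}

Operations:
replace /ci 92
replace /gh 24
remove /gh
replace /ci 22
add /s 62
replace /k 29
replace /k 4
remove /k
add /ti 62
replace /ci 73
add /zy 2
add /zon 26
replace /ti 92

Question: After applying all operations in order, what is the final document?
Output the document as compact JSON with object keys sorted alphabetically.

Answer: {"ci":73,"fh":63,"s":62,"ti":92,"zon":26,"zy":2}

Derivation:
After op 1 (replace /ci 92): {"ci":92,"fh":63,"gh":5,"k":68}
After op 2 (replace /gh 24): {"ci":92,"fh":63,"gh":24,"k":68}
After op 3 (remove /gh): {"ci":92,"fh":63,"k":68}
After op 4 (replace /ci 22): {"ci":22,"fh":63,"k":68}
After op 5 (add /s 62): {"ci":22,"fh":63,"k":68,"s":62}
After op 6 (replace /k 29): {"ci":22,"fh":63,"k":29,"s":62}
After op 7 (replace /k 4): {"ci":22,"fh":63,"k":4,"s":62}
After op 8 (remove /k): {"ci":22,"fh":63,"s":62}
After op 9 (add /ti 62): {"ci":22,"fh":63,"s":62,"ti":62}
After op 10 (replace /ci 73): {"ci":73,"fh":63,"s":62,"ti":62}
After op 11 (add /zy 2): {"ci":73,"fh":63,"s":62,"ti":62,"zy":2}
After op 12 (add /zon 26): {"ci":73,"fh":63,"s":62,"ti":62,"zon":26,"zy":2}
After op 13 (replace /ti 92): {"ci":73,"fh":63,"s":62,"ti":92,"zon":26,"zy":2}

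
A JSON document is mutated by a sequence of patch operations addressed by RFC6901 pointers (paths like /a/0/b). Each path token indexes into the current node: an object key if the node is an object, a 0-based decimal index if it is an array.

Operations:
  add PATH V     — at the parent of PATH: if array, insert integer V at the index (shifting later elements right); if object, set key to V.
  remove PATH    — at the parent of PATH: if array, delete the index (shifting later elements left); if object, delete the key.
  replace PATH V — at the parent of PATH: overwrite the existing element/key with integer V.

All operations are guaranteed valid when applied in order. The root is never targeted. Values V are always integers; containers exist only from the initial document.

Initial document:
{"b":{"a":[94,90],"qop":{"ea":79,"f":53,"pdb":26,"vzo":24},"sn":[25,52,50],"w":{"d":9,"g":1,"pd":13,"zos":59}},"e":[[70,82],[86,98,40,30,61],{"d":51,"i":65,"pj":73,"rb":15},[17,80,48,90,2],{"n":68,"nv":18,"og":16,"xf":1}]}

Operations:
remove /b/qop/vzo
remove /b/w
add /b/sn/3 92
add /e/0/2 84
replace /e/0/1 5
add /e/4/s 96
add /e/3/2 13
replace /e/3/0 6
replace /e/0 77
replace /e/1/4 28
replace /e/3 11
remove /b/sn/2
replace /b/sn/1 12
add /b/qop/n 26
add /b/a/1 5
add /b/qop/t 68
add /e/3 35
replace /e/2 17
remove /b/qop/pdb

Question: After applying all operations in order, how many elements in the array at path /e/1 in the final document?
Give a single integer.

Answer: 5

Derivation:
After op 1 (remove /b/qop/vzo): {"b":{"a":[94,90],"qop":{"ea":79,"f":53,"pdb":26},"sn":[25,52,50],"w":{"d":9,"g":1,"pd":13,"zos":59}},"e":[[70,82],[86,98,40,30,61],{"d":51,"i":65,"pj":73,"rb":15},[17,80,48,90,2],{"n":68,"nv":18,"og":16,"xf":1}]}
After op 2 (remove /b/w): {"b":{"a":[94,90],"qop":{"ea":79,"f":53,"pdb":26},"sn":[25,52,50]},"e":[[70,82],[86,98,40,30,61],{"d":51,"i":65,"pj":73,"rb":15},[17,80,48,90,2],{"n":68,"nv":18,"og":16,"xf":1}]}
After op 3 (add /b/sn/3 92): {"b":{"a":[94,90],"qop":{"ea":79,"f":53,"pdb":26},"sn":[25,52,50,92]},"e":[[70,82],[86,98,40,30,61],{"d":51,"i":65,"pj":73,"rb":15},[17,80,48,90,2],{"n":68,"nv":18,"og":16,"xf":1}]}
After op 4 (add /e/0/2 84): {"b":{"a":[94,90],"qop":{"ea":79,"f":53,"pdb":26},"sn":[25,52,50,92]},"e":[[70,82,84],[86,98,40,30,61],{"d":51,"i":65,"pj":73,"rb":15},[17,80,48,90,2],{"n":68,"nv":18,"og":16,"xf":1}]}
After op 5 (replace /e/0/1 5): {"b":{"a":[94,90],"qop":{"ea":79,"f":53,"pdb":26},"sn":[25,52,50,92]},"e":[[70,5,84],[86,98,40,30,61],{"d":51,"i":65,"pj":73,"rb":15},[17,80,48,90,2],{"n":68,"nv":18,"og":16,"xf":1}]}
After op 6 (add /e/4/s 96): {"b":{"a":[94,90],"qop":{"ea":79,"f":53,"pdb":26},"sn":[25,52,50,92]},"e":[[70,5,84],[86,98,40,30,61],{"d":51,"i":65,"pj":73,"rb":15},[17,80,48,90,2],{"n":68,"nv":18,"og":16,"s":96,"xf":1}]}
After op 7 (add /e/3/2 13): {"b":{"a":[94,90],"qop":{"ea":79,"f":53,"pdb":26},"sn":[25,52,50,92]},"e":[[70,5,84],[86,98,40,30,61],{"d":51,"i":65,"pj":73,"rb":15},[17,80,13,48,90,2],{"n":68,"nv":18,"og":16,"s":96,"xf":1}]}
After op 8 (replace /e/3/0 6): {"b":{"a":[94,90],"qop":{"ea":79,"f":53,"pdb":26},"sn":[25,52,50,92]},"e":[[70,5,84],[86,98,40,30,61],{"d":51,"i":65,"pj":73,"rb":15},[6,80,13,48,90,2],{"n":68,"nv":18,"og":16,"s":96,"xf":1}]}
After op 9 (replace /e/0 77): {"b":{"a":[94,90],"qop":{"ea":79,"f":53,"pdb":26},"sn":[25,52,50,92]},"e":[77,[86,98,40,30,61],{"d":51,"i":65,"pj":73,"rb":15},[6,80,13,48,90,2],{"n":68,"nv":18,"og":16,"s":96,"xf":1}]}
After op 10 (replace /e/1/4 28): {"b":{"a":[94,90],"qop":{"ea":79,"f":53,"pdb":26},"sn":[25,52,50,92]},"e":[77,[86,98,40,30,28],{"d":51,"i":65,"pj":73,"rb":15},[6,80,13,48,90,2],{"n":68,"nv":18,"og":16,"s":96,"xf":1}]}
After op 11 (replace /e/3 11): {"b":{"a":[94,90],"qop":{"ea":79,"f":53,"pdb":26},"sn":[25,52,50,92]},"e":[77,[86,98,40,30,28],{"d":51,"i":65,"pj":73,"rb":15},11,{"n":68,"nv":18,"og":16,"s":96,"xf":1}]}
After op 12 (remove /b/sn/2): {"b":{"a":[94,90],"qop":{"ea":79,"f":53,"pdb":26},"sn":[25,52,92]},"e":[77,[86,98,40,30,28],{"d":51,"i":65,"pj":73,"rb":15},11,{"n":68,"nv":18,"og":16,"s":96,"xf":1}]}
After op 13 (replace /b/sn/1 12): {"b":{"a":[94,90],"qop":{"ea":79,"f":53,"pdb":26},"sn":[25,12,92]},"e":[77,[86,98,40,30,28],{"d":51,"i":65,"pj":73,"rb":15},11,{"n":68,"nv":18,"og":16,"s":96,"xf":1}]}
After op 14 (add /b/qop/n 26): {"b":{"a":[94,90],"qop":{"ea":79,"f":53,"n":26,"pdb":26},"sn":[25,12,92]},"e":[77,[86,98,40,30,28],{"d":51,"i":65,"pj":73,"rb":15},11,{"n":68,"nv":18,"og":16,"s":96,"xf":1}]}
After op 15 (add /b/a/1 5): {"b":{"a":[94,5,90],"qop":{"ea":79,"f":53,"n":26,"pdb":26},"sn":[25,12,92]},"e":[77,[86,98,40,30,28],{"d":51,"i":65,"pj":73,"rb":15},11,{"n":68,"nv":18,"og":16,"s":96,"xf":1}]}
After op 16 (add /b/qop/t 68): {"b":{"a":[94,5,90],"qop":{"ea":79,"f":53,"n":26,"pdb":26,"t":68},"sn":[25,12,92]},"e":[77,[86,98,40,30,28],{"d":51,"i":65,"pj":73,"rb":15},11,{"n":68,"nv":18,"og":16,"s":96,"xf":1}]}
After op 17 (add /e/3 35): {"b":{"a":[94,5,90],"qop":{"ea":79,"f":53,"n":26,"pdb":26,"t":68},"sn":[25,12,92]},"e":[77,[86,98,40,30,28],{"d":51,"i":65,"pj":73,"rb":15},35,11,{"n":68,"nv":18,"og":16,"s":96,"xf":1}]}
After op 18 (replace /e/2 17): {"b":{"a":[94,5,90],"qop":{"ea":79,"f":53,"n":26,"pdb":26,"t":68},"sn":[25,12,92]},"e":[77,[86,98,40,30,28],17,35,11,{"n":68,"nv":18,"og":16,"s":96,"xf":1}]}
After op 19 (remove /b/qop/pdb): {"b":{"a":[94,5,90],"qop":{"ea":79,"f":53,"n":26,"t":68},"sn":[25,12,92]},"e":[77,[86,98,40,30,28],17,35,11,{"n":68,"nv":18,"og":16,"s":96,"xf":1}]}
Size at path /e/1: 5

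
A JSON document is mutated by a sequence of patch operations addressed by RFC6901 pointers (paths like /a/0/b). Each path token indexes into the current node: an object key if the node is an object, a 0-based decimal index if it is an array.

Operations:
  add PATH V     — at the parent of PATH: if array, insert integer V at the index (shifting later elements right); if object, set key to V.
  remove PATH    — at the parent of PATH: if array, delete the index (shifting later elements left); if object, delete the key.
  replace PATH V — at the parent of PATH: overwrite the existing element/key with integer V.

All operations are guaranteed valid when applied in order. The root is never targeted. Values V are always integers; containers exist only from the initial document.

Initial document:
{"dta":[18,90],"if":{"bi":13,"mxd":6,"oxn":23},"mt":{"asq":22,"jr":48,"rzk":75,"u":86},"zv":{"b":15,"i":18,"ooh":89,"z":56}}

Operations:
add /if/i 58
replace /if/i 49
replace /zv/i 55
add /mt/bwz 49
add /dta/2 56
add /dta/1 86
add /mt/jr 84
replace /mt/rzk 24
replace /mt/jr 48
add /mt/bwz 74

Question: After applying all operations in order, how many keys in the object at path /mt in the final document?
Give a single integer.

After op 1 (add /if/i 58): {"dta":[18,90],"if":{"bi":13,"i":58,"mxd":6,"oxn":23},"mt":{"asq":22,"jr":48,"rzk":75,"u":86},"zv":{"b":15,"i":18,"ooh":89,"z":56}}
After op 2 (replace /if/i 49): {"dta":[18,90],"if":{"bi":13,"i":49,"mxd":6,"oxn":23},"mt":{"asq":22,"jr":48,"rzk":75,"u":86},"zv":{"b":15,"i":18,"ooh":89,"z":56}}
After op 3 (replace /zv/i 55): {"dta":[18,90],"if":{"bi":13,"i":49,"mxd":6,"oxn":23},"mt":{"asq":22,"jr":48,"rzk":75,"u":86},"zv":{"b":15,"i":55,"ooh":89,"z":56}}
After op 4 (add /mt/bwz 49): {"dta":[18,90],"if":{"bi":13,"i":49,"mxd":6,"oxn":23},"mt":{"asq":22,"bwz":49,"jr":48,"rzk":75,"u":86},"zv":{"b":15,"i":55,"ooh":89,"z":56}}
After op 5 (add /dta/2 56): {"dta":[18,90,56],"if":{"bi":13,"i":49,"mxd":6,"oxn":23},"mt":{"asq":22,"bwz":49,"jr":48,"rzk":75,"u":86},"zv":{"b":15,"i":55,"ooh":89,"z":56}}
After op 6 (add /dta/1 86): {"dta":[18,86,90,56],"if":{"bi":13,"i":49,"mxd":6,"oxn":23},"mt":{"asq":22,"bwz":49,"jr":48,"rzk":75,"u":86},"zv":{"b":15,"i":55,"ooh":89,"z":56}}
After op 7 (add /mt/jr 84): {"dta":[18,86,90,56],"if":{"bi":13,"i":49,"mxd":6,"oxn":23},"mt":{"asq":22,"bwz":49,"jr":84,"rzk":75,"u":86},"zv":{"b":15,"i":55,"ooh":89,"z":56}}
After op 8 (replace /mt/rzk 24): {"dta":[18,86,90,56],"if":{"bi":13,"i":49,"mxd":6,"oxn":23},"mt":{"asq":22,"bwz":49,"jr":84,"rzk":24,"u":86},"zv":{"b":15,"i":55,"ooh":89,"z":56}}
After op 9 (replace /mt/jr 48): {"dta":[18,86,90,56],"if":{"bi":13,"i":49,"mxd":6,"oxn":23},"mt":{"asq":22,"bwz":49,"jr":48,"rzk":24,"u":86},"zv":{"b":15,"i":55,"ooh":89,"z":56}}
After op 10 (add /mt/bwz 74): {"dta":[18,86,90,56],"if":{"bi":13,"i":49,"mxd":6,"oxn":23},"mt":{"asq":22,"bwz":74,"jr":48,"rzk":24,"u":86},"zv":{"b":15,"i":55,"ooh":89,"z":56}}
Size at path /mt: 5

Answer: 5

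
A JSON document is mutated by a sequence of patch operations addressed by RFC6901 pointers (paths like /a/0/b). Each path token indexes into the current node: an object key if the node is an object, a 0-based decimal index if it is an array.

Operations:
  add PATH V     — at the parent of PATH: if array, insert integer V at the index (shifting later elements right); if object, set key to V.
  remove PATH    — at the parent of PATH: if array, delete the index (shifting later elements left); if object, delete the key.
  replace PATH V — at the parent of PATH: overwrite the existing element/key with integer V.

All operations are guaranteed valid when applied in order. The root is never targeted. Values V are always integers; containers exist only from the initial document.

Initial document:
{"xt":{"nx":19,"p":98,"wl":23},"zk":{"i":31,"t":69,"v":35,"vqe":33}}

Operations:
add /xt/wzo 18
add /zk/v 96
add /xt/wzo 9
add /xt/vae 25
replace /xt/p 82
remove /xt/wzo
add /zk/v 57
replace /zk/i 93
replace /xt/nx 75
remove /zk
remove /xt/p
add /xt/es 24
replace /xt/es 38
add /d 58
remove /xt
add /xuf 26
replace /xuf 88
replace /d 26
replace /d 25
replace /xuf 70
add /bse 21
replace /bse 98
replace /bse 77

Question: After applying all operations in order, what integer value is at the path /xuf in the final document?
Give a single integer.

After op 1 (add /xt/wzo 18): {"xt":{"nx":19,"p":98,"wl":23,"wzo":18},"zk":{"i":31,"t":69,"v":35,"vqe":33}}
After op 2 (add /zk/v 96): {"xt":{"nx":19,"p":98,"wl":23,"wzo":18},"zk":{"i":31,"t":69,"v":96,"vqe":33}}
After op 3 (add /xt/wzo 9): {"xt":{"nx":19,"p":98,"wl":23,"wzo":9},"zk":{"i":31,"t":69,"v":96,"vqe":33}}
After op 4 (add /xt/vae 25): {"xt":{"nx":19,"p":98,"vae":25,"wl":23,"wzo":9},"zk":{"i":31,"t":69,"v":96,"vqe":33}}
After op 5 (replace /xt/p 82): {"xt":{"nx":19,"p":82,"vae":25,"wl":23,"wzo":9},"zk":{"i":31,"t":69,"v":96,"vqe":33}}
After op 6 (remove /xt/wzo): {"xt":{"nx":19,"p":82,"vae":25,"wl":23},"zk":{"i":31,"t":69,"v":96,"vqe":33}}
After op 7 (add /zk/v 57): {"xt":{"nx":19,"p":82,"vae":25,"wl":23},"zk":{"i":31,"t":69,"v":57,"vqe":33}}
After op 8 (replace /zk/i 93): {"xt":{"nx":19,"p":82,"vae":25,"wl":23},"zk":{"i":93,"t":69,"v":57,"vqe":33}}
After op 9 (replace /xt/nx 75): {"xt":{"nx":75,"p":82,"vae":25,"wl":23},"zk":{"i":93,"t":69,"v":57,"vqe":33}}
After op 10 (remove /zk): {"xt":{"nx":75,"p":82,"vae":25,"wl":23}}
After op 11 (remove /xt/p): {"xt":{"nx":75,"vae":25,"wl":23}}
After op 12 (add /xt/es 24): {"xt":{"es":24,"nx":75,"vae":25,"wl":23}}
After op 13 (replace /xt/es 38): {"xt":{"es":38,"nx":75,"vae":25,"wl":23}}
After op 14 (add /d 58): {"d":58,"xt":{"es":38,"nx":75,"vae":25,"wl":23}}
After op 15 (remove /xt): {"d":58}
After op 16 (add /xuf 26): {"d":58,"xuf":26}
After op 17 (replace /xuf 88): {"d":58,"xuf":88}
After op 18 (replace /d 26): {"d":26,"xuf":88}
After op 19 (replace /d 25): {"d":25,"xuf":88}
After op 20 (replace /xuf 70): {"d":25,"xuf":70}
After op 21 (add /bse 21): {"bse":21,"d":25,"xuf":70}
After op 22 (replace /bse 98): {"bse":98,"d":25,"xuf":70}
After op 23 (replace /bse 77): {"bse":77,"d":25,"xuf":70}
Value at /xuf: 70

Answer: 70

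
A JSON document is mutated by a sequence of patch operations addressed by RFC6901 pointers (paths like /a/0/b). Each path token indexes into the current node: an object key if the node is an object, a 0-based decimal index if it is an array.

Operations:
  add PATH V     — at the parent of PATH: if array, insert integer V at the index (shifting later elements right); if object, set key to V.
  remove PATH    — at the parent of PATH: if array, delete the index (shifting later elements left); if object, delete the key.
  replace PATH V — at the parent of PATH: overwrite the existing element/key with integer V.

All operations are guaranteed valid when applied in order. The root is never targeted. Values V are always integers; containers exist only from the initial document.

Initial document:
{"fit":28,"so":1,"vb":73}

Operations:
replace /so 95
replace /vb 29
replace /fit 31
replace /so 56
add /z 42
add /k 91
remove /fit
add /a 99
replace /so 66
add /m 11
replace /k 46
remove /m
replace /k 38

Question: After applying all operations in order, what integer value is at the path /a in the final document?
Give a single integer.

Answer: 99

Derivation:
After op 1 (replace /so 95): {"fit":28,"so":95,"vb":73}
After op 2 (replace /vb 29): {"fit":28,"so":95,"vb":29}
After op 3 (replace /fit 31): {"fit":31,"so":95,"vb":29}
After op 4 (replace /so 56): {"fit":31,"so":56,"vb":29}
After op 5 (add /z 42): {"fit":31,"so":56,"vb":29,"z":42}
After op 6 (add /k 91): {"fit":31,"k":91,"so":56,"vb":29,"z":42}
After op 7 (remove /fit): {"k":91,"so":56,"vb":29,"z":42}
After op 8 (add /a 99): {"a":99,"k":91,"so":56,"vb":29,"z":42}
After op 9 (replace /so 66): {"a":99,"k":91,"so":66,"vb":29,"z":42}
After op 10 (add /m 11): {"a":99,"k":91,"m":11,"so":66,"vb":29,"z":42}
After op 11 (replace /k 46): {"a":99,"k":46,"m":11,"so":66,"vb":29,"z":42}
After op 12 (remove /m): {"a":99,"k":46,"so":66,"vb":29,"z":42}
After op 13 (replace /k 38): {"a":99,"k":38,"so":66,"vb":29,"z":42}
Value at /a: 99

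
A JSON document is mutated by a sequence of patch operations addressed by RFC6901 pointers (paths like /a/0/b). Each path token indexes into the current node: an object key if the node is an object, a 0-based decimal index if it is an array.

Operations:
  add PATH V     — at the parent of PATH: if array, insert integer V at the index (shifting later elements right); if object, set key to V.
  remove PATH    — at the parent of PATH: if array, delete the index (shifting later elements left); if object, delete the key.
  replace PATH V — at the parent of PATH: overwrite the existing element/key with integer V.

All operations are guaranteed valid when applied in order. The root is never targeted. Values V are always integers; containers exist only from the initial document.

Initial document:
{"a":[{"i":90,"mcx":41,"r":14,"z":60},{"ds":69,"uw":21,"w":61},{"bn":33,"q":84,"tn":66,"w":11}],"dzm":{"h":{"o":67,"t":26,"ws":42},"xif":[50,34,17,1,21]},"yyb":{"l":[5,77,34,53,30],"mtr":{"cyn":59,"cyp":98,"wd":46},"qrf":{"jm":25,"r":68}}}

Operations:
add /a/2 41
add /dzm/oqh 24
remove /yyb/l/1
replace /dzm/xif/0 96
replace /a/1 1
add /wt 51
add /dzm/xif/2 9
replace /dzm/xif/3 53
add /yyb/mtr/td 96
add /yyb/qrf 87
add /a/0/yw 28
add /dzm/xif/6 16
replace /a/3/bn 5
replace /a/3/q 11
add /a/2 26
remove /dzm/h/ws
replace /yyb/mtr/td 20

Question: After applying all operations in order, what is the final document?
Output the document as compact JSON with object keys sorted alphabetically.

After op 1 (add /a/2 41): {"a":[{"i":90,"mcx":41,"r":14,"z":60},{"ds":69,"uw":21,"w":61},41,{"bn":33,"q":84,"tn":66,"w":11}],"dzm":{"h":{"o":67,"t":26,"ws":42},"xif":[50,34,17,1,21]},"yyb":{"l":[5,77,34,53,30],"mtr":{"cyn":59,"cyp":98,"wd":46},"qrf":{"jm":25,"r":68}}}
After op 2 (add /dzm/oqh 24): {"a":[{"i":90,"mcx":41,"r":14,"z":60},{"ds":69,"uw":21,"w":61},41,{"bn":33,"q":84,"tn":66,"w":11}],"dzm":{"h":{"o":67,"t":26,"ws":42},"oqh":24,"xif":[50,34,17,1,21]},"yyb":{"l":[5,77,34,53,30],"mtr":{"cyn":59,"cyp":98,"wd":46},"qrf":{"jm":25,"r":68}}}
After op 3 (remove /yyb/l/1): {"a":[{"i":90,"mcx":41,"r":14,"z":60},{"ds":69,"uw":21,"w":61},41,{"bn":33,"q":84,"tn":66,"w":11}],"dzm":{"h":{"o":67,"t":26,"ws":42},"oqh":24,"xif":[50,34,17,1,21]},"yyb":{"l":[5,34,53,30],"mtr":{"cyn":59,"cyp":98,"wd":46},"qrf":{"jm":25,"r":68}}}
After op 4 (replace /dzm/xif/0 96): {"a":[{"i":90,"mcx":41,"r":14,"z":60},{"ds":69,"uw":21,"w":61},41,{"bn":33,"q":84,"tn":66,"w":11}],"dzm":{"h":{"o":67,"t":26,"ws":42},"oqh":24,"xif":[96,34,17,1,21]},"yyb":{"l":[5,34,53,30],"mtr":{"cyn":59,"cyp":98,"wd":46},"qrf":{"jm":25,"r":68}}}
After op 5 (replace /a/1 1): {"a":[{"i":90,"mcx":41,"r":14,"z":60},1,41,{"bn":33,"q":84,"tn":66,"w":11}],"dzm":{"h":{"o":67,"t":26,"ws":42},"oqh":24,"xif":[96,34,17,1,21]},"yyb":{"l":[5,34,53,30],"mtr":{"cyn":59,"cyp":98,"wd":46},"qrf":{"jm":25,"r":68}}}
After op 6 (add /wt 51): {"a":[{"i":90,"mcx":41,"r":14,"z":60},1,41,{"bn":33,"q":84,"tn":66,"w":11}],"dzm":{"h":{"o":67,"t":26,"ws":42},"oqh":24,"xif":[96,34,17,1,21]},"wt":51,"yyb":{"l":[5,34,53,30],"mtr":{"cyn":59,"cyp":98,"wd":46},"qrf":{"jm":25,"r":68}}}
After op 7 (add /dzm/xif/2 9): {"a":[{"i":90,"mcx":41,"r":14,"z":60},1,41,{"bn":33,"q":84,"tn":66,"w":11}],"dzm":{"h":{"o":67,"t":26,"ws":42},"oqh":24,"xif":[96,34,9,17,1,21]},"wt":51,"yyb":{"l":[5,34,53,30],"mtr":{"cyn":59,"cyp":98,"wd":46},"qrf":{"jm":25,"r":68}}}
After op 8 (replace /dzm/xif/3 53): {"a":[{"i":90,"mcx":41,"r":14,"z":60},1,41,{"bn":33,"q":84,"tn":66,"w":11}],"dzm":{"h":{"o":67,"t":26,"ws":42},"oqh":24,"xif":[96,34,9,53,1,21]},"wt":51,"yyb":{"l":[5,34,53,30],"mtr":{"cyn":59,"cyp":98,"wd":46},"qrf":{"jm":25,"r":68}}}
After op 9 (add /yyb/mtr/td 96): {"a":[{"i":90,"mcx":41,"r":14,"z":60},1,41,{"bn":33,"q":84,"tn":66,"w":11}],"dzm":{"h":{"o":67,"t":26,"ws":42},"oqh":24,"xif":[96,34,9,53,1,21]},"wt":51,"yyb":{"l":[5,34,53,30],"mtr":{"cyn":59,"cyp":98,"td":96,"wd":46},"qrf":{"jm":25,"r":68}}}
After op 10 (add /yyb/qrf 87): {"a":[{"i":90,"mcx":41,"r":14,"z":60},1,41,{"bn":33,"q":84,"tn":66,"w":11}],"dzm":{"h":{"o":67,"t":26,"ws":42},"oqh":24,"xif":[96,34,9,53,1,21]},"wt":51,"yyb":{"l":[5,34,53,30],"mtr":{"cyn":59,"cyp":98,"td":96,"wd":46},"qrf":87}}
After op 11 (add /a/0/yw 28): {"a":[{"i":90,"mcx":41,"r":14,"yw":28,"z":60},1,41,{"bn":33,"q":84,"tn":66,"w":11}],"dzm":{"h":{"o":67,"t":26,"ws":42},"oqh":24,"xif":[96,34,9,53,1,21]},"wt":51,"yyb":{"l":[5,34,53,30],"mtr":{"cyn":59,"cyp":98,"td":96,"wd":46},"qrf":87}}
After op 12 (add /dzm/xif/6 16): {"a":[{"i":90,"mcx":41,"r":14,"yw":28,"z":60},1,41,{"bn":33,"q":84,"tn":66,"w":11}],"dzm":{"h":{"o":67,"t":26,"ws":42},"oqh":24,"xif":[96,34,9,53,1,21,16]},"wt":51,"yyb":{"l":[5,34,53,30],"mtr":{"cyn":59,"cyp":98,"td":96,"wd":46},"qrf":87}}
After op 13 (replace /a/3/bn 5): {"a":[{"i":90,"mcx":41,"r":14,"yw":28,"z":60},1,41,{"bn":5,"q":84,"tn":66,"w":11}],"dzm":{"h":{"o":67,"t":26,"ws":42},"oqh":24,"xif":[96,34,9,53,1,21,16]},"wt":51,"yyb":{"l":[5,34,53,30],"mtr":{"cyn":59,"cyp":98,"td":96,"wd":46},"qrf":87}}
After op 14 (replace /a/3/q 11): {"a":[{"i":90,"mcx":41,"r":14,"yw":28,"z":60},1,41,{"bn":5,"q":11,"tn":66,"w":11}],"dzm":{"h":{"o":67,"t":26,"ws":42},"oqh":24,"xif":[96,34,9,53,1,21,16]},"wt":51,"yyb":{"l":[5,34,53,30],"mtr":{"cyn":59,"cyp":98,"td":96,"wd":46},"qrf":87}}
After op 15 (add /a/2 26): {"a":[{"i":90,"mcx":41,"r":14,"yw":28,"z":60},1,26,41,{"bn":5,"q":11,"tn":66,"w":11}],"dzm":{"h":{"o":67,"t":26,"ws":42},"oqh":24,"xif":[96,34,9,53,1,21,16]},"wt":51,"yyb":{"l":[5,34,53,30],"mtr":{"cyn":59,"cyp":98,"td":96,"wd":46},"qrf":87}}
After op 16 (remove /dzm/h/ws): {"a":[{"i":90,"mcx":41,"r":14,"yw":28,"z":60},1,26,41,{"bn":5,"q":11,"tn":66,"w":11}],"dzm":{"h":{"o":67,"t":26},"oqh":24,"xif":[96,34,9,53,1,21,16]},"wt":51,"yyb":{"l":[5,34,53,30],"mtr":{"cyn":59,"cyp":98,"td":96,"wd":46},"qrf":87}}
After op 17 (replace /yyb/mtr/td 20): {"a":[{"i":90,"mcx":41,"r":14,"yw":28,"z":60},1,26,41,{"bn":5,"q":11,"tn":66,"w":11}],"dzm":{"h":{"o":67,"t":26},"oqh":24,"xif":[96,34,9,53,1,21,16]},"wt":51,"yyb":{"l":[5,34,53,30],"mtr":{"cyn":59,"cyp":98,"td":20,"wd":46},"qrf":87}}

Answer: {"a":[{"i":90,"mcx":41,"r":14,"yw":28,"z":60},1,26,41,{"bn":5,"q":11,"tn":66,"w":11}],"dzm":{"h":{"o":67,"t":26},"oqh":24,"xif":[96,34,9,53,1,21,16]},"wt":51,"yyb":{"l":[5,34,53,30],"mtr":{"cyn":59,"cyp":98,"td":20,"wd":46},"qrf":87}}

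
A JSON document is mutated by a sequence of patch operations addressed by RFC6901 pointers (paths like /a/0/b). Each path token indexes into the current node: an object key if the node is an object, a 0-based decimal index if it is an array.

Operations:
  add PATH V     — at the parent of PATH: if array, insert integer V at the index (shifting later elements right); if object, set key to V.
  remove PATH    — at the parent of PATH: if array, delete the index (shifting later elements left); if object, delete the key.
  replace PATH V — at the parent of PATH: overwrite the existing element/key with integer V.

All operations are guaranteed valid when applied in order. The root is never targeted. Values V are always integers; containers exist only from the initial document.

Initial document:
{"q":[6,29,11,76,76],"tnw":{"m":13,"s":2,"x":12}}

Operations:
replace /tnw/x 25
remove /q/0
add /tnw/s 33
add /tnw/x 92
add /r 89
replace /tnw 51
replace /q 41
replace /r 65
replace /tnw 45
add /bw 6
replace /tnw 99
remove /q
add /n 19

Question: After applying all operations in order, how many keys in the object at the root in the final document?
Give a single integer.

After op 1 (replace /tnw/x 25): {"q":[6,29,11,76,76],"tnw":{"m":13,"s":2,"x":25}}
After op 2 (remove /q/0): {"q":[29,11,76,76],"tnw":{"m":13,"s":2,"x":25}}
After op 3 (add /tnw/s 33): {"q":[29,11,76,76],"tnw":{"m":13,"s":33,"x":25}}
After op 4 (add /tnw/x 92): {"q":[29,11,76,76],"tnw":{"m":13,"s":33,"x":92}}
After op 5 (add /r 89): {"q":[29,11,76,76],"r":89,"tnw":{"m":13,"s":33,"x":92}}
After op 6 (replace /tnw 51): {"q":[29,11,76,76],"r":89,"tnw":51}
After op 7 (replace /q 41): {"q":41,"r":89,"tnw":51}
After op 8 (replace /r 65): {"q":41,"r":65,"tnw":51}
After op 9 (replace /tnw 45): {"q":41,"r":65,"tnw":45}
After op 10 (add /bw 6): {"bw":6,"q":41,"r":65,"tnw":45}
After op 11 (replace /tnw 99): {"bw":6,"q":41,"r":65,"tnw":99}
After op 12 (remove /q): {"bw":6,"r":65,"tnw":99}
After op 13 (add /n 19): {"bw":6,"n":19,"r":65,"tnw":99}
Size at the root: 4

Answer: 4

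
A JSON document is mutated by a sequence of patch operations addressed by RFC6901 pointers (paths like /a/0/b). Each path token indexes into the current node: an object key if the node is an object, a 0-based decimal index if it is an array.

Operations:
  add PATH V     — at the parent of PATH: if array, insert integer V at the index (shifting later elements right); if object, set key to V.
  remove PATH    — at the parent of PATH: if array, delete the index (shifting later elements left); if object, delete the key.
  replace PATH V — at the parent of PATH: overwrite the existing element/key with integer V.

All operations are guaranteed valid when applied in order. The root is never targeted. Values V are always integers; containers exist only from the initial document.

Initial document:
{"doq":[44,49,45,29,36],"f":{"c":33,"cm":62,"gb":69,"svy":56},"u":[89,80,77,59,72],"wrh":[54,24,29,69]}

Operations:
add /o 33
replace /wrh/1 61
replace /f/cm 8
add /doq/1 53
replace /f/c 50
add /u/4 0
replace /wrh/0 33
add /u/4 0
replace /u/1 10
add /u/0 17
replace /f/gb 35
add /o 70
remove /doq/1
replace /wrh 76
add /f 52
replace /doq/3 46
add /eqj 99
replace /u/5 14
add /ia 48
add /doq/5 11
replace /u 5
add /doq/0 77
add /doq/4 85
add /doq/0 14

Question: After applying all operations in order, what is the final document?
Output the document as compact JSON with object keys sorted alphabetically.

After op 1 (add /o 33): {"doq":[44,49,45,29,36],"f":{"c":33,"cm":62,"gb":69,"svy":56},"o":33,"u":[89,80,77,59,72],"wrh":[54,24,29,69]}
After op 2 (replace /wrh/1 61): {"doq":[44,49,45,29,36],"f":{"c":33,"cm":62,"gb":69,"svy":56},"o":33,"u":[89,80,77,59,72],"wrh":[54,61,29,69]}
After op 3 (replace /f/cm 8): {"doq":[44,49,45,29,36],"f":{"c":33,"cm":8,"gb":69,"svy":56},"o":33,"u":[89,80,77,59,72],"wrh":[54,61,29,69]}
After op 4 (add /doq/1 53): {"doq":[44,53,49,45,29,36],"f":{"c":33,"cm":8,"gb":69,"svy":56},"o":33,"u":[89,80,77,59,72],"wrh":[54,61,29,69]}
After op 5 (replace /f/c 50): {"doq":[44,53,49,45,29,36],"f":{"c":50,"cm":8,"gb":69,"svy":56},"o":33,"u":[89,80,77,59,72],"wrh":[54,61,29,69]}
After op 6 (add /u/4 0): {"doq":[44,53,49,45,29,36],"f":{"c":50,"cm":8,"gb":69,"svy":56},"o":33,"u":[89,80,77,59,0,72],"wrh":[54,61,29,69]}
After op 7 (replace /wrh/0 33): {"doq":[44,53,49,45,29,36],"f":{"c":50,"cm":8,"gb":69,"svy":56},"o":33,"u":[89,80,77,59,0,72],"wrh":[33,61,29,69]}
After op 8 (add /u/4 0): {"doq":[44,53,49,45,29,36],"f":{"c":50,"cm":8,"gb":69,"svy":56},"o":33,"u":[89,80,77,59,0,0,72],"wrh":[33,61,29,69]}
After op 9 (replace /u/1 10): {"doq":[44,53,49,45,29,36],"f":{"c":50,"cm":8,"gb":69,"svy":56},"o":33,"u":[89,10,77,59,0,0,72],"wrh":[33,61,29,69]}
After op 10 (add /u/0 17): {"doq":[44,53,49,45,29,36],"f":{"c":50,"cm":8,"gb":69,"svy":56},"o":33,"u":[17,89,10,77,59,0,0,72],"wrh":[33,61,29,69]}
After op 11 (replace /f/gb 35): {"doq":[44,53,49,45,29,36],"f":{"c":50,"cm":8,"gb":35,"svy":56},"o":33,"u":[17,89,10,77,59,0,0,72],"wrh":[33,61,29,69]}
After op 12 (add /o 70): {"doq":[44,53,49,45,29,36],"f":{"c":50,"cm":8,"gb":35,"svy":56},"o":70,"u":[17,89,10,77,59,0,0,72],"wrh":[33,61,29,69]}
After op 13 (remove /doq/1): {"doq":[44,49,45,29,36],"f":{"c":50,"cm":8,"gb":35,"svy":56},"o":70,"u":[17,89,10,77,59,0,0,72],"wrh":[33,61,29,69]}
After op 14 (replace /wrh 76): {"doq":[44,49,45,29,36],"f":{"c":50,"cm":8,"gb":35,"svy":56},"o":70,"u":[17,89,10,77,59,0,0,72],"wrh":76}
After op 15 (add /f 52): {"doq":[44,49,45,29,36],"f":52,"o":70,"u":[17,89,10,77,59,0,0,72],"wrh":76}
After op 16 (replace /doq/3 46): {"doq":[44,49,45,46,36],"f":52,"o":70,"u":[17,89,10,77,59,0,0,72],"wrh":76}
After op 17 (add /eqj 99): {"doq":[44,49,45,46,36],"eqj":99,"f":52,"o":70,"u":[17,89,10,77,59,0,0,72],"wrh":76}
After op 18 (replace /u/5 14): {"doq":[44,49,45,46,36],"eqj":99,"f":52,"o":70,"u":[17,89,10,77,59,14,0,72],"wrh":76}
After op 19 (add /ia 48): {"doq":[44,49,45,46,36],"eqj":99,"f":52,"ia":48,"o":70,"u":[17,89,10,77,59,14,0,72],"wrh":76}
After op 20 (add /doq/5 11): {"doq":[44,49,45,46,36,11],"eqj":99,"f":52,"ia":48,"o":70,"u":[17,89,10,77,59,14,0,72],"wrh":76}
After op 21 (replace /u 5): {"doq":[44,49,45,46,36,11],"eqj":99,"f":52,"ia":48,"o":70,"u":5,"wrh":76}
After op 22 (add /doq/0 77): {"doq":[77,44,49,45,46,36,11],"eqj":99,"f":52,"ia":48,"o":70,"u":5,"wrh":76}
After op 23 (add /doq/4 85): {"doq":[77,44,49,45,85,46,36,11],"eqj":99,"f":52,"ia":48,"o":70,"u":5,"wrh":76}
After op 24 (add /doq/0 14): {"doq":[14,77,44,49,45,85,46,36,11],"eqj":99,"f":52,"ia":48,"o":70,"u":5,"wrh":76}

Answer: {"doq":[14,77,44,49,45,85,46,36,11],"eqj":99,"f":52,"ia":48,"o":70,"u":5,"wrh":76}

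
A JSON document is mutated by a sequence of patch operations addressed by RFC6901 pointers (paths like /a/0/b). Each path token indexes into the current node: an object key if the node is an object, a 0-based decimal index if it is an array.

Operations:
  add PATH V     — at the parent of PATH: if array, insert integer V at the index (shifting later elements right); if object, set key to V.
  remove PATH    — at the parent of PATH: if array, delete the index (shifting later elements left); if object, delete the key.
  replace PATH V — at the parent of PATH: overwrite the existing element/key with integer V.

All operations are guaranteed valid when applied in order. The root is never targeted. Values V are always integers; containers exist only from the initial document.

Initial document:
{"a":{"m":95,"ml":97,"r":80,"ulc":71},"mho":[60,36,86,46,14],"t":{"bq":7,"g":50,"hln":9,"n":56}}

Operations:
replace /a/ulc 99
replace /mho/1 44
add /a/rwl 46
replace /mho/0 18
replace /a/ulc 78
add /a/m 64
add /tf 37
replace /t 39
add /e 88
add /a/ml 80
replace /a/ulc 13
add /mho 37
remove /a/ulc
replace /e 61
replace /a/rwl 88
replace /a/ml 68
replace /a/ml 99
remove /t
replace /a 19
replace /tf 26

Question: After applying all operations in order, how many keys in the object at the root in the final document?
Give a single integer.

After op 1 (replace /a/ulc 99): {"a":{"m":95,"ml":97,"r":80,"ulc":99},"mho":[60,36,86,46,14],"t":{"bq":7,"g":50,"hln":9,"n":56}}
After op 2 (replace /mho/1 44): {"a":{"m":95,"ml":97,"r":80,"ulc":99},"mho":[60,44,86,46,14],"t":{"bq":7,"g":50,"hln":9,"n":56}}
After op 3 (add /a/rwl 46): {"a":{"m":95,"ml":97,"r":80,"rwl":46,"ulc":99},"mho":[60,44,86,46,14],"t":{"bq":7,"g":50,"hln":9,"n":56}}
After op 4 (replace /mho/0 18): {"a":{"m":95,"ml":97,"r":80,"rwl":46,"ulc":99},"mho":[18,44,86,46,14],"t":{"bq":7,"g":50,"hln":9,"n":56}}
After op 5 (replace /a/ulc 78): {"a":{"m":95,"ml":97,"r":80,"rwl":46,"ulc":78},"mho":[18,44,86,46,14],"t":{"bq":7,"g":50,"hln":9,"n":56}}
After op 6 (add /a/m 64): {"a":{"m":64,"ml":97,"r":80,"rwl":46,"ulc":78},"mho":[18,44,86,46,14],"t":{"bq":7,"g":50,"hln":9,"n":56}}
After op 7 (add /tf 37): {"a":{"m":64,"ml":97,"r":80,"rwl":46,"ulc":78},"mho":[18,44,86,46,14],"t":{"bq":7,"g":50,"hln":9,"n":56},"tf":37}
After op 8 (replace /t 39): {"a":{"m":64,"ml":97,"r":80,"rwl":46,"ulc":78},"mho":[18,44,86,46,14],"t":39,"tf":37}
After op 9 (add /e 88): {"a":{"m":64,"ml":97,"r":80,"rwl":46,"ulc":78},"e":88,"mho":[18,44,86,46,14],"t":39,"tf":37}
After op 10 (add /a/ml 80): {"a":{"m":64,"ml":80,"r":80,"rwl":46,"ulc":78},"e":88,"mho":[18,44,86,46,14],"t":39,"tf":37}
After op 11 (replace /a/ulc 13): {"a":{"m":64,"ml":80,"r":80,"rwl":46,"ulc":13},"e":88,"mho":[18,44,86,46,14],"t":39,"tf":37}
After op 12 (add /mho 37): {"a":{"m":64,"ml":80,"r":80,"rwl":46,"ulc":13},"e":88,"mho":37,"t":39,"tf":37}
After op 13 (remove /a/ulc): {"a":{"m":64,"ml":80,"r":80,"rwl":46},"e":88,"mho":37,"t":39,"tf":37}
After op 14 (replace /e 61): {"a":{"m":64,"ml":80,"r":80,"rwl":46},"e":61,"mho":37,"t":39,"tf":37}
After op 15 (replace /a/rwl 88): {"a":{"m":64,"ml":80,"r":80,"rwl":88},"e":61,"mho":37,"t":39,"tf":37}
After op 16 (replace /a/ml 68): {"a":{"m":64,"ml":68,"r":80,"rwl":88},"e":61,"mho":37,"t":39,"tf":37}
After op 17 (replace /a/ml 99): {"a":{"m":64,"ml":99,"r":80,"rwl":88},"e":61,"mho":37,"t":39,"tf":37}
After op 18 (remove /t): {"a":{"m":64,"ml":99,"r":80,"rwl":88},"e":61,"mho":37,"tf":37}
After op 19 (replace /a 19): {"a":19,"e":61,"mho":37,"tf":37}
After op 20 (replace /tf 26): {"a":19,"e":61,"mho":37,"tf":26}
Size at the root: 4

Answer: 4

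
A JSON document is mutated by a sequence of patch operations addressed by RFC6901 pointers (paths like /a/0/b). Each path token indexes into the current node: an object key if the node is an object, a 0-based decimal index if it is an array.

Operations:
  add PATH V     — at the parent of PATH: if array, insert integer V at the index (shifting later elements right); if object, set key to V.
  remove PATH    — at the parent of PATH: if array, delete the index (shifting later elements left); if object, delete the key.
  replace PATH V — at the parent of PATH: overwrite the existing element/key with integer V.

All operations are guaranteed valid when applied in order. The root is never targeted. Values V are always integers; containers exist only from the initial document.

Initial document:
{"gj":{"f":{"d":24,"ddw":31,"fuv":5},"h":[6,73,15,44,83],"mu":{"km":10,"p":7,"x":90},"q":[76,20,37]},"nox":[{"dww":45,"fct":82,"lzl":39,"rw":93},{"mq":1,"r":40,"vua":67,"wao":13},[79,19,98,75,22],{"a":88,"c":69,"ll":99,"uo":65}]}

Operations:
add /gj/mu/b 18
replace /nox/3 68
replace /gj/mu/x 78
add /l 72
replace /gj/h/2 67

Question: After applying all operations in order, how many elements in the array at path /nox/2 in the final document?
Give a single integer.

After op 1 (add /gj/mu/b 18): {"gj":{"f":{"d":24,"ddw":31,"fuv":5},"h":[6,73,15,44,83],"mu":{"b":18,"km":10,"p":7,"x":90},"q":[76,20,37]},"nox":[{"dww":45,"fct":82,"lzl":39,"rw":93},{"mq":1,"r":40,"vua":67,"wao":13},[79,19,98,75,22],{"a":88,"c":69,"ll":99,"uo":65}]}
After op 2 (replace /nox/3 68): {"gj":{"f":{"d":24,"ddw":31,"fuv":5},"h":[6,73,15,44,83],"mu":{"b":18,"km":10,"p":7,"x":90},"q":[76,20,37]},"nox":[{"dww":45,"fct":82,"lzl":39,"rw":93},{"mq":1,"r":40,"vua":67,"wao":13},[79,19,98,75,22],68]}
After op 3 (replace /gj/mu/x 78): {"gj":{"f":{"d":24,"ddw":31,"fuv":5},"h":[6,73,15,44,83],"mu":{"b":18,"km":10,"p":7,"x":78},"q":[76,20,37]},"nox":[{"dww":45,"fct":82,"lzl":39,"rw":93},{"mq":1,"r":40,"vua":67,"wao":13},[79,19,98,75,22],68]}
After op 4 (add /l 72): {"gj":{"f":{"d":24,"ddw":31,"fuv":5},"h":[6,73,15,44,83],"mu":{"b":18,"km":10,"p":7,"x":78},"q":[76,20,37]},"l":72,"nox":[{"dww":45,"fct":82,"lzl":39,"rw":93},{"mq":1,"r":40,"vua":67,"wao":13},[79,19,98,75,22],68]}
After op 5 (replace /gj/h/2 67): {"gj":{"f":{"d":24,"ddw":31,"fuv":5},"h":[6,73,67,44,83],"mu":{"b":18,"km":10,"p":7,"x":78},"q":[76,20,37]},"l":72,"nox":[{"dww":45,"fct":82,"lzl":39,"rw":93},{"mq":1,"r":40,"vua":67,"wao":13},[79,19,98,75,22],68]}
Size at path /nox/2: 5

Answer: 5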